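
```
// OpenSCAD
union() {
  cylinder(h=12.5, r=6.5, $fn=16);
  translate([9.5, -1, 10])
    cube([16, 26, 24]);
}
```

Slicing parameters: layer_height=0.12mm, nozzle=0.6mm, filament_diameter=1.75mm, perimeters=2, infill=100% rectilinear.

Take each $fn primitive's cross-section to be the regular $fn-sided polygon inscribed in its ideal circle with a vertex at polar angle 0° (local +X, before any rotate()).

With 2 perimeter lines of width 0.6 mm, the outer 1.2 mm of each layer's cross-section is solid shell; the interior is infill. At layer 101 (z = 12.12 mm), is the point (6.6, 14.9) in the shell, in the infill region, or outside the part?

outside

At z = 12.12 mm: the r=6.5 cylinder gives a regular 16-gon of circumradius 6.5 (constant along its height); the cube at (9.5, -1) (footprint 16×26) is included at this height; Taking the union: the 2 present regions are separate (no shared area or edge), so areas and boundary lengths simply add and each stays a separate island — 2 connected regions. Overall, the cross-section has 2 separate islands. The nearest boundary edge runs (9.50, -1.00)→(9.50, 25.00); distance from the point to it = 2.90 mm. The point is not inside any of the regions above, so it lies outside the cross-section (2.90 mm from the nearest boundary).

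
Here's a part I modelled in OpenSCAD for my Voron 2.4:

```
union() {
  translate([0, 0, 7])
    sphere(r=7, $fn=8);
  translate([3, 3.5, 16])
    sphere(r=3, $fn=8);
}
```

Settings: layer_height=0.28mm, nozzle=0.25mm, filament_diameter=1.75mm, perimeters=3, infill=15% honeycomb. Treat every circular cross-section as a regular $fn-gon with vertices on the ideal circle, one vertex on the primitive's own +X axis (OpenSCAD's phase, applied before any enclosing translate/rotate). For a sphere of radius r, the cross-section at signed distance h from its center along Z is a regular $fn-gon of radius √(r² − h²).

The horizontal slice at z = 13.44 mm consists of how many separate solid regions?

2

At z = 13.44 mm: the sphere: section is a regular 8-gon, circumradius = √(r²−h²) = √(7²−6.44²) = 2.743; the sphere at (3, 3.5): section is a regular 8-gon, circumradius = √(r²−h²) = √(3²−2.56²) = 1.564; Taking the union: the 2 present regions are separate (no shared area or edge), so areas and boundary lengths simply add and each stays a separate island — 2 connected regions. The result has 2 disconnected regions.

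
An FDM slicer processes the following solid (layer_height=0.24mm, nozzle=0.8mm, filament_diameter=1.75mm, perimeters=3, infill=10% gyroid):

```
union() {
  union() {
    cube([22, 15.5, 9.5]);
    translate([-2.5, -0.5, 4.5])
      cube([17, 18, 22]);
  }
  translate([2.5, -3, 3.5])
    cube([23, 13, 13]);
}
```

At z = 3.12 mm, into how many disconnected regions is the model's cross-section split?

1

At z = 3.12 mm: the cube is present — its section is the full 22×15.5 rectangle; the cube at (-2.5, -0.5) does not reach this height (z outside [4.5, 26.5]); Taking the union: only the 22×15.5 cube is present, so the union is just that shape — 1 connected region; the cube at (2.5, -3) is not intersected at this z (z outside [3.5, 16.5]); Combining (union): only that combined region is present, so the union is just that shape — 1 connected region. The result has 1 disconnected region.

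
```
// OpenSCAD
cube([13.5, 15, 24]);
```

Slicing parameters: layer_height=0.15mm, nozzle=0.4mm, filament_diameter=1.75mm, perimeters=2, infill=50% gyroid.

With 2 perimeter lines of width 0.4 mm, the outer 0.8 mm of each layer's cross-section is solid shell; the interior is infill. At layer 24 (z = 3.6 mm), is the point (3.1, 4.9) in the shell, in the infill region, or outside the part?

At z = 3.6 mm: the 13.5×15 cube contributes its full rectangle. Overall, the cross-section is a single solid region. The nearest boundary edge runs (0.00, 15.00)→(0.00, 0.00); distance from the point to it = 3.10 mm. The point is inside the cross-section and 3.10 mm from the nearest boundary — more than the 0.8 mm shell width (2 × 0.4), so it's in the infill interior.

infill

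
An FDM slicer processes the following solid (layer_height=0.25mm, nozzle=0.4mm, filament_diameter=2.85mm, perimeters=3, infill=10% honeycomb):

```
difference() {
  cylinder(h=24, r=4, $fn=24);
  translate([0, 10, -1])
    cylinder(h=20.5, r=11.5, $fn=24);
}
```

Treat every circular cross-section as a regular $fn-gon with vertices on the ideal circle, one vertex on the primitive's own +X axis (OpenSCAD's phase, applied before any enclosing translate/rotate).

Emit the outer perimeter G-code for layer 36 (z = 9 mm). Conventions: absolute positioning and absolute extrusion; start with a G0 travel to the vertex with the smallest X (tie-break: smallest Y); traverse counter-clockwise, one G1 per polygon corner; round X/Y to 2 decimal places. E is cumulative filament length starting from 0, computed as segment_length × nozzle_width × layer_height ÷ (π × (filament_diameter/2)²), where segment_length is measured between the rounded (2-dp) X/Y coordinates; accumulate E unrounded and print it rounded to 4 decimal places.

G0 X-3.90 Y-0.72 Z9.00
G1 X-3.86 Y-1.04 E0.0051
G1 X-3.46 Y-2.00 E0.0214
G1 X-2.83 Y-2.83 E0.0377
G1 X-2.00 Y-3.46 E0.0540
G1 X-1.04 Y-3.86 E0.0703
G1 X0.00 Y-4.00 E0.0868
G1 X1.04 Y-3.86 E0.1032
G1 X2.00 Y-3.46 E0.1195
G1 X2.83 Y-2.83 E0.1359
G1 X3.46 Y-2.00 E0.1522
G1 X3.86 Y-1.04 E0.1685
G1 X3.90 Y-0.72 E0.1736
G1 X2.98 Y-1.11 E0.1892
G1 X0.00 Y-1.50 E0.2363
G1 X-2.98 Y-1.11 E0.2834
G1 X-3.90 Y-0.72 E0.2991

At z = 9 mm: the r=4 cylinder gives a regular 24-gon of circumradius 4 (constant along its height); the r=11.5 cylinder at (0, 10) gives a regular 24-gon of circumradius 11.5 (constant along its height); After the difference (first − rest): starting from the r=4 cylinder, the r=11.5 cylinder at (0, 10) partially overlaps it — only the 34.38 mm² overlap (of its 410.75 mm²) is removed, clipping the outline — 1 connected region. The outline is a single polygon with 16 vertices. Extrusion per mm of travel: 0.4 × 0.25 / (π × 1.425²) = 0.015675. Accumulating E over each segment gives final E = 0.2991.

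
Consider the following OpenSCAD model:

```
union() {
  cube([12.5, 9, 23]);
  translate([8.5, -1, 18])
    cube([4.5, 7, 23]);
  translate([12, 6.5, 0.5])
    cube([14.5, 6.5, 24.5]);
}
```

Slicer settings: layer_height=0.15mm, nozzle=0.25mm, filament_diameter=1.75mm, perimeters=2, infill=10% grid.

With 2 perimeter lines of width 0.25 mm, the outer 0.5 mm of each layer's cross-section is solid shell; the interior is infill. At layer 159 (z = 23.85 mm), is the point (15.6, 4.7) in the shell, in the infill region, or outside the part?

outside

At z = 23.85 mm: the cube is absent (z outside [0, 23]); the cube at (8.5, -1) is present — its section is the full 4.5×7 rectangle; the cube at (12, 6.5) is present — its section is the full 14.5×6.5 rectangle; Taking the union: the 2 present regions are separate (no shared area or edge), so areas and boundary lengths simply add and each stays a separate island — 2 connected regions. Overall, the cross-section has 2 separate islands. The nearest boundary edge runs (26.50, 6.50)→(12.00, 6.50); distance from the point to it = 1.80 mm. The point is not inside any of the regions above, so it lies outside the cross-section (1.80 mm from the nearest boundary).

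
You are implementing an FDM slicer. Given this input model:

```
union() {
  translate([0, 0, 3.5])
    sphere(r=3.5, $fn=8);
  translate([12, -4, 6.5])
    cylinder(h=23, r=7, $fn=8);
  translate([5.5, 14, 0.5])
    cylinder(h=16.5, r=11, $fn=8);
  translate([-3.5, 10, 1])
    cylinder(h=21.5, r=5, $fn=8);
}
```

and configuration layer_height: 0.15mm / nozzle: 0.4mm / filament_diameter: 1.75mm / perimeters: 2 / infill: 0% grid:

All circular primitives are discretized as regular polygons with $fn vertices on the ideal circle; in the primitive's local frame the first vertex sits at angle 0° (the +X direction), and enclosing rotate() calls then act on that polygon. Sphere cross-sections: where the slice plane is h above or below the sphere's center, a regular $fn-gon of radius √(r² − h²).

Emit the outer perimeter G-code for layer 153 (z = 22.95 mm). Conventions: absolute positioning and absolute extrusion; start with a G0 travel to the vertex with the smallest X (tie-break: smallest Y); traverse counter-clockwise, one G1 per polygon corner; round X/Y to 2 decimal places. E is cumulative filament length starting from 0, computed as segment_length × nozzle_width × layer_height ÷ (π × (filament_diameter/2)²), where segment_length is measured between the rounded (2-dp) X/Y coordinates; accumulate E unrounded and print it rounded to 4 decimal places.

G0 X5.00 Y-4.00 Z22.95
G1 X7.05 Y-8.95 E0.1336
G1 X12.00 Y-11.00 E0.2673
G1 X16.95 Y-8.95 E0.4009
G1 X19.00 Y-4.00 E0.5346
G1 X16.95 Y0.95 E0.6682
G1 X12.00 Y3.00 E0.8019
G1 X7.05 Y0.95 E0.9355
G1 X5.00 Y-4.00 E1.0692

At z = 22.95 mm: the sphere does not reach this height (|z−center|=19.450 > r=3.5); the r=7 cylinder at (12, -4) contributes a regular 8-gon of circumradius 7; the cylinder at (5.5, 14) does not reach this height (z outside [0.5, 17]); the cylinder at (-3.5, 10) does not reach this height (z outside [1, 22.5]); Combining (union): only the r=7 cylinder at (12, -4) is present, so the union is just that shape — 1 connected region. The outline is a single polygon with 8 vertices. Extrusion per mm of travel: 0.4 × 0.15 / (π × 0.875²) = 0.024945. Accumulating E over each segment gives final E = 1.0692.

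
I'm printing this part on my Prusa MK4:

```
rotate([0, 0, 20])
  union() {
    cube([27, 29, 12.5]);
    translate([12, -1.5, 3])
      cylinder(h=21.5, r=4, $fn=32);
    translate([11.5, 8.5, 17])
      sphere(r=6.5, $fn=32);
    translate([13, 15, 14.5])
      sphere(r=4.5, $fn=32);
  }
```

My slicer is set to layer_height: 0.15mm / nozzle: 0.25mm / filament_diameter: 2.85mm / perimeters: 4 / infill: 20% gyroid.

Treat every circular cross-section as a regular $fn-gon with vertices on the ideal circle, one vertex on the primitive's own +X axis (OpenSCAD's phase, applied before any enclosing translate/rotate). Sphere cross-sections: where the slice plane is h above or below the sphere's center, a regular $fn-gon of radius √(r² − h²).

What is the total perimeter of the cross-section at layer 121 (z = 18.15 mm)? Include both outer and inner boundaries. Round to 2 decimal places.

64.69 mm

At z = 18.15 mm: the cube is absent (z outside [0, 12.5]); the cylinder at (12, -1.5): section is a regular 32-gon, circumradius r=4 (perimeter = 2·32·4.000·sin(180°/32) = 25.09 mm); the r=6.5 sphere at (11.5, 8.5) contributes a regular 32-gon of circumradius √(6.5²−1.15²) = 6.397 (perimeter = 2·32·6.397·sin(180°/32) = 40.13 mm); the r=4.5 sphere at (13, 15) contributes a regular 32-gon of circumradius √(4.5²−3.65²) = 2.632 (perimeter = 2·32·2.632·sin(180°/32) = 16.51 mm); Merging all regions: the regions partially overlap (shared area 8.99 mm²), so the edge portions inside another operand are dropped and the merged outline is re-measured after clipping — boundary = 64.69 mm; (rotated 20° about Z; rotation is an isometry so areas/perimeters/island counts are preserved). Overall, the cross-section is a single solid region. Total boundary length (outer) = 64.69 mm.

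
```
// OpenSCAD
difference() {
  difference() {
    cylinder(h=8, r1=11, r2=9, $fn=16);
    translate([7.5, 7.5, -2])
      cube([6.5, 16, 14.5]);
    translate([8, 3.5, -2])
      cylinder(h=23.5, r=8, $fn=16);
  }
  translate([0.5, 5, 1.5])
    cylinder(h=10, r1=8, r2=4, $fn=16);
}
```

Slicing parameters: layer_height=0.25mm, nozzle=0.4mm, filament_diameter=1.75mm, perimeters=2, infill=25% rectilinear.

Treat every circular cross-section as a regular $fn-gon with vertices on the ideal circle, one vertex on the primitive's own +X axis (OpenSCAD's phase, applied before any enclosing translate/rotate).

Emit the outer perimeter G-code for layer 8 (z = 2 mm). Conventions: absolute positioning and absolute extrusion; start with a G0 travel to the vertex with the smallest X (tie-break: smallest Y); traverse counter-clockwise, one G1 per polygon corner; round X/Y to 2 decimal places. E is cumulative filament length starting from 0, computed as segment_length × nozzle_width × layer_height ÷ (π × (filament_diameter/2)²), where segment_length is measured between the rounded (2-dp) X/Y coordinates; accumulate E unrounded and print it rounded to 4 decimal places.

G0 X-10.50 Y0.00 Z2.00
G1 X-9.70 Y-4.02 E0.1704
G1 X-7.42 Y-7.42 E0.3406
G1 X-4.02 Y-9.70 E0.5108
G1 X0.00 Y-10.50 E0.6812
G1 X4.02 Y-9.70 E0.8516
G1 X7.42 Y-7.42 E1.0218
G1 X9.59 Y-4.18 E1.1839
G1 X8.00 Y-4.50 E1.2514
G1 X4.94 Y-3.89 E1.3811
G1 X2.66 Y-2.37 E1.4950
G1 X0.50 Y-2.80 E1.5866
G1 X-2.48 Y-2.21 E1.7129
G1 X-5.02 Y-0.52 E1.8397
G1 X-6.71 Y2.02 E1.9666
G1 X-7.30 Y5.00 E2.0929
G1 X-6.72 Y7.89 E2.2154
G1 X-7.42 Y7.42 E2.2505
G1 X-9.70 Y4.02 E2.4207
G1 X-10.50 Y0.00 E2.5911

At z = 2 mm: the cone contributes a regular 16-gon of circumradius 10.500 (interpolated between r1=11 and r2=9 at t=0.250); the cube at (7.5, 7.5) is present — its section is the full 6.5×16 rectangle; the r=8 cylinder at (8, 3.5) gives a regular 16-gon of circumradius 8 (constant along its height); Taking the first minus the rest: starting from the cone, the 6.5×16 cube at (7.5, 7.5) misses the remaining region (no effect); the r=8 cylinder at (8, 3.5) partially overlaps it — only the 106.52 mm² overlap (of its 195.93 mm²) is removed, clipping the outline — 1 connected region; the cone at (0.5, 5) contributes a regular 16-gon of circumradius 7.800 (interpolated between r1=8 and r2=4 at t=0.050); Subtracting the remaining from the first: starting from the result so far, the cone at (0.5, 5) partially overlaps it — only the 88.05 mm² overlap (of its 186.26 mm²) is removed, clipping the outline — 1 connected region. The outline is a single polygon with 19 vertices. Extrusion per mm of travel: 0.4 × 0.25 / (π × 0.875²) = 0.041575. Accumulating E over each segment gives final E = 2.5911.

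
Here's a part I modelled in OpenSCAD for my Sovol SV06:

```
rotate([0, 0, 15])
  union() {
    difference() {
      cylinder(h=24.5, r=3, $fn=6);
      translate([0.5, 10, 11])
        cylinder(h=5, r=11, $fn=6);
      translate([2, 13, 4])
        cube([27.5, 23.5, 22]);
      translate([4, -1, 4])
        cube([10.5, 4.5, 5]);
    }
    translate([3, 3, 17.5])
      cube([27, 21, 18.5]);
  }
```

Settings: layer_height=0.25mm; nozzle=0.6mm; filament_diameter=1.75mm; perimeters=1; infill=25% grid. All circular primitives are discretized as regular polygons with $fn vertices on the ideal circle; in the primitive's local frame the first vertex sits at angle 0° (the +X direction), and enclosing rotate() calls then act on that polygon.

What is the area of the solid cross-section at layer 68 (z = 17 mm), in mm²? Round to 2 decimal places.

23.38 mm²

At z = 17 mm: the r=3 cylinder gives a regular 6-gon of circumradius 3 (constant along its height) (area = (6/2)·3.000²·sin(360°/6) = 23.38 mm²); the cylinder at (0.5, 10) is not intersected at this z (z outside [11, 16]); the cube at (2, 13) (footprint 27.5×23.5) is included at this height (area 646.25 mm²); the cube at (4, -1) is not intersected at this z (z outside [4, 9]); After the difference (first − rest): starting from the r=3 cylinder (23.38 mm²), the 27.5×23.5 cube at (2, 13) misses the remaining region (no effect) — area = 23.38 mm²; the cube at (3, 3) is not intersected at this z (z outside [17.5, 36]); Merging all regions: only the result so far is present, so the union is just that shape — area = 23.38 mm²; (whole slice rotated 15° about Z — lengths, areas and connectivity unchanged). Overall, the cross-section is a single solid region. Net area = 23.38 mm².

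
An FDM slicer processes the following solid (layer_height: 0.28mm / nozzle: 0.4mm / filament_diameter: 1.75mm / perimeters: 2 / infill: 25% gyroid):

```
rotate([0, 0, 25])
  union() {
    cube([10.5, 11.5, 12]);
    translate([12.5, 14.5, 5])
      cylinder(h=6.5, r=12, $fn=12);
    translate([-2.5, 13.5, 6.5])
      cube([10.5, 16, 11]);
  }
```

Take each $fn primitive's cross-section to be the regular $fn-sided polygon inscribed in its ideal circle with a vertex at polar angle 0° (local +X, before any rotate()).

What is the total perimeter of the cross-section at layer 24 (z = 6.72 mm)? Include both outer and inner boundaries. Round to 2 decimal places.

106.38 mm

At z = 6.72 mm: the cube (footprint 10.5×11.5) is included at this height (perimeter 44.00 mm); the r=12 cylinder at (12.5, 14.5) gives a regular 12-gon of circumradius 12 (constant along its height) (perimeter = 2·12·12.000·sin(180°/12) = 74.54 mm); the cube at (-2.5, 13.5) is present — its section is the full 10.5×16 rectangle (perimeter 53.00 mm); Taking the union: the regions partially overlap (shared area 119.82 mm²), so the edge portions inside another operand are dropped and the merged outline is re-measured after clipping — boundary = 106.38 mm; (whole slice rotated 25° about Z — lengths, areas and connectivity unchanged). Overall, the cross-section is a single solid region. Total boundary length (outer) = 106.38 mm.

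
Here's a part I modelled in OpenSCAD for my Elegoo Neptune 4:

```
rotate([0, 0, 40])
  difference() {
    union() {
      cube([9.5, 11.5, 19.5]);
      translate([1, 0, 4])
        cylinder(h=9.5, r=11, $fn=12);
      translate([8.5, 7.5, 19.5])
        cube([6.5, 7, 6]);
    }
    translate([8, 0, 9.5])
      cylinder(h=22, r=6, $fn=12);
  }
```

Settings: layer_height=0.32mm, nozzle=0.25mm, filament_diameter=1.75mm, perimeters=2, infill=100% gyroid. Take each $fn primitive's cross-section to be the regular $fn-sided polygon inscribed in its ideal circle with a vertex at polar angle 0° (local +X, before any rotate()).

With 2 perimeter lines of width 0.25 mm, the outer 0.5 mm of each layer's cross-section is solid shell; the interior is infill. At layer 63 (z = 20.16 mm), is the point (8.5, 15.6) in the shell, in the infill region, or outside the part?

outside

At z = 20.16 mm: the cube is absent (z outside [0, 19.5]); the cylinder at (1, 0) is absent (z outside [4, 13.5]); the cube at (8.5, 7.5) (footprint 6.5×7) is included at this height; Combining (union): only the 6.5×7 cube at (8.5, 7.5) is present, so the union is just that shape — 1 connected region; the r=6 cylinder at (8, 0) contributes a regular 12-gon of circumradius 6; Subtracting the remaining from the first: starting from the result so far, the r=6 cylinder at (8, 0) misses the remaining region (no effect) — 1 connected region; (rotated 40° about Z; rotation is an isometry so areas/perimeters/island counts are preserved). Overall, the cross-section is a single solid region. Undo the 40° rotation: the query point maps to (16.539, 6.487) in the un-rotated model frame. The nearest boundary edge runs (15.00, 14.50)→(15.00, 7.50); distance from the point to it = 1.84 mm. The point is not inside any of the regions above, so it lies outside the cross-section (1.84 mm from the nearest boundary).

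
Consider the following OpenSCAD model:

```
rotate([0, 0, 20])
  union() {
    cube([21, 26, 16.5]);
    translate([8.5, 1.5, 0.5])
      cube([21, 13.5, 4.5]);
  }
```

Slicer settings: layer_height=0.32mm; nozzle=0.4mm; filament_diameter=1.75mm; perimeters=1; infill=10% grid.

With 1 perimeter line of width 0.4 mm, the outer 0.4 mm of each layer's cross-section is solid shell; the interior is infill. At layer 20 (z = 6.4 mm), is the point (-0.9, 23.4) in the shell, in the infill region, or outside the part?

At z = 6.4 mm: the cube is present — its section is the full 21×26 rectangle; the cube at (8.5, 1.5) is absent (z outside [0.5, 5]); Combining (union): only the 21×26 cube is present, so the union is just that shape — 1 connected region; (rotated 20° about Z; rotation is an isometry so areas/perimeters/island counts are preserved). Overall, the cross-section is a single solid region. Undo the 20° rotation: the query point maps to (7.158, 22.297) in the un-rotated model frame. The nearest boundary edge runs (21.00, 26.00)→(0.00, 26.00); distance from the point to it = 3.70 mm. The point is inside the cross-section and 3.70 mm from the nearest boundary — more than the 0.4 mm shell width (1 × 0.4), so it's in the infill interior.

infill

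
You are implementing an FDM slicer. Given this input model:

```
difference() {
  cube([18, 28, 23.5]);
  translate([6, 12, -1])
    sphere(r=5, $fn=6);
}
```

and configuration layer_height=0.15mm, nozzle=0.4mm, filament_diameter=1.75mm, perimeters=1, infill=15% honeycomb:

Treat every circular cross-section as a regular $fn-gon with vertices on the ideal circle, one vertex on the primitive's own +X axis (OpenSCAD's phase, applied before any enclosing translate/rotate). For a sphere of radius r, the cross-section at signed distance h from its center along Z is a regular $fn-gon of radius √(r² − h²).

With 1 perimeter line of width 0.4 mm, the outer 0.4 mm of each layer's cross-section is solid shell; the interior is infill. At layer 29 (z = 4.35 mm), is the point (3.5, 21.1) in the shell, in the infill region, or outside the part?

infill

At z = 4.35 mm: the cube is present — its section is the full 18×28 rectangle; the sphere at (6, 12) is not intersected at this z (|z−center|=5.350 > r=5); Subtracting the remaining from the first: none of the subtracted shapes is present at this height, so the 18×28 cube is unchanged — 1 connected region. Overall, the cross-section is a single solid region. The nearest boundary edge runs (0.00, 28.00)→(0.00, 0.00); distance from the point to it = 3.50 mm. The point is inside the cross-section and 3.50 mm from the nearest boundary — more than the 0.4 mm shell width (1 × 0.4), so it's in the infill interior.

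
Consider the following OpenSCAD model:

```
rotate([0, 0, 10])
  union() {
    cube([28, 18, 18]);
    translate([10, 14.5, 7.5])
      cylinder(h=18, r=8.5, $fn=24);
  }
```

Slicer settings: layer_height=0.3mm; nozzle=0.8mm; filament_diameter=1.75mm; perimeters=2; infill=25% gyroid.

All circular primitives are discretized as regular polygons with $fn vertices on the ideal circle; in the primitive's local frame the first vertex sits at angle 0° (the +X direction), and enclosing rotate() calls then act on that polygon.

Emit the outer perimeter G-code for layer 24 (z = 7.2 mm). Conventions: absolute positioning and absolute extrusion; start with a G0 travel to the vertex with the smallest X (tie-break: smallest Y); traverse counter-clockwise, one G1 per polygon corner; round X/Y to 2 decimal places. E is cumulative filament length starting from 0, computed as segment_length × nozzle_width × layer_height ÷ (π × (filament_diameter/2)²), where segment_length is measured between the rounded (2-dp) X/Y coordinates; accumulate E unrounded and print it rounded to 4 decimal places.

G0 X-3.13 Y17.73 Z7.20
G1 X0.00 Y0.00 E1.7965
G1 X27.57 Y4.86 E4.5898
G1 X24.45 Y22.59 E6.3861
G1 X-3.13 Y17.73 E9.1805

At z = 7.2 mm: the cube (footprint 28×18) is included at this height; the cylinder at (10, 14.5) does not reach this height (z outside [7.5, 25.5]); Taking the union: only the 28×18 cube is present, so the union is just that shape — 1 connected region; (whole slice rotated 10° about Z — lengths, areas and connectivity unchanged). The outline is a single polygon with 4 vertices. Extrusion per mm of travel: 0.8 × 0.3 / (π × 0.875²) = 0.099780. Accumulating E over each segment gives final E = 9.1805.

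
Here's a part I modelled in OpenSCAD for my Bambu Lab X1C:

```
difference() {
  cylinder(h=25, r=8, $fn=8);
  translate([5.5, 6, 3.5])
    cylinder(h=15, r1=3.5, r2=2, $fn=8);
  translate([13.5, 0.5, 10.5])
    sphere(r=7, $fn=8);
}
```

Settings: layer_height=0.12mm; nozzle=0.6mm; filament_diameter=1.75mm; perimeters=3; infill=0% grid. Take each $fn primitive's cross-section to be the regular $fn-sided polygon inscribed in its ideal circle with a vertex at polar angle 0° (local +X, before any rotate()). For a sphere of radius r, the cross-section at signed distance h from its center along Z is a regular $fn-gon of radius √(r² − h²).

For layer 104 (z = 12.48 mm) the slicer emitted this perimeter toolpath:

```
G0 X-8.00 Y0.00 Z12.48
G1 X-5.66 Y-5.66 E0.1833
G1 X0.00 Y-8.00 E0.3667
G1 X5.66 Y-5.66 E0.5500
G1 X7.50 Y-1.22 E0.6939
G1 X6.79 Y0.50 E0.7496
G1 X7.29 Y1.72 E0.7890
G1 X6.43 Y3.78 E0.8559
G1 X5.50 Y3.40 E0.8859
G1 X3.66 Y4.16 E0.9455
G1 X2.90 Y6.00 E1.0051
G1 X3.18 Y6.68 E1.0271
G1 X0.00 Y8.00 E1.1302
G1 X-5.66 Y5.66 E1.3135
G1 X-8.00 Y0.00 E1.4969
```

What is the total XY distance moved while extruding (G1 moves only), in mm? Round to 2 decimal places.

Sum the Euclidean lengths of each G1 segment: total = 50.01 mm.

50.01 mm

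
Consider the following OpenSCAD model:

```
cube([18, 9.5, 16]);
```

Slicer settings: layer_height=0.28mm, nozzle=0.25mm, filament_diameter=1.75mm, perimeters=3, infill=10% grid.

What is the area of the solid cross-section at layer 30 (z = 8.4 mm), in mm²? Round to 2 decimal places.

At z = 8.4 mm: the cube (footprint 18×9.5) is included at this height (area 171.00 mm²). Overall, the cross-section is a single solid region. Net area = 171.00 mm².

171.00 mm²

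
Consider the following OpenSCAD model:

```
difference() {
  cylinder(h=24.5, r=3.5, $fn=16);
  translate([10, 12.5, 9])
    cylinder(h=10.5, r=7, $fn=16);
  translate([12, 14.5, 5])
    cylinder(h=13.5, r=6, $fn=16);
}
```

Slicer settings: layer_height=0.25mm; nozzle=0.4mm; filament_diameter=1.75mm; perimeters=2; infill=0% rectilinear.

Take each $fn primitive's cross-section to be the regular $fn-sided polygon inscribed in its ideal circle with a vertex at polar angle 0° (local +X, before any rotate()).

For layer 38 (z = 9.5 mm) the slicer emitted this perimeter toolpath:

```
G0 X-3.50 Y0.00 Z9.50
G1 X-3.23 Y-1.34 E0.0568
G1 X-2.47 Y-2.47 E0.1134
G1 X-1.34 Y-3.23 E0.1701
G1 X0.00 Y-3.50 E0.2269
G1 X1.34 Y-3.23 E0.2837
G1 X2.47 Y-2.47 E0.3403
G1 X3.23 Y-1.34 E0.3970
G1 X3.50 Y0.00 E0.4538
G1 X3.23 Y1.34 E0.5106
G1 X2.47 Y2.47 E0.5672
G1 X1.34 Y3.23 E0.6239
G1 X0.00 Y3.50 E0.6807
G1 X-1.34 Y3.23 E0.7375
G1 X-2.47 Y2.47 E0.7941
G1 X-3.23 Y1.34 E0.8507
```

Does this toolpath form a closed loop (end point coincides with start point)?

Start point (G0): (-3.50, 0.00). End point (last G1): the path does not return to the start — open.

no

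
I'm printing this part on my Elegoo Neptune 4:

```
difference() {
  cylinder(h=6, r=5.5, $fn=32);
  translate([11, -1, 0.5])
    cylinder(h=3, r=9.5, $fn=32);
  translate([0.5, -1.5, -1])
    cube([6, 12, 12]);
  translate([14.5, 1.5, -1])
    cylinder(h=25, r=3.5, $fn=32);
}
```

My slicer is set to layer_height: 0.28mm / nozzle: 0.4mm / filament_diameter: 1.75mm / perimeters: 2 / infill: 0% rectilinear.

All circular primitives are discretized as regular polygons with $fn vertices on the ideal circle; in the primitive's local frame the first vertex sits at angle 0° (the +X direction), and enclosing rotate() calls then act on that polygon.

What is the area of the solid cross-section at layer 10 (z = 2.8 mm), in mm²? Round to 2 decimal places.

57.94 mm²

At z = 2.8 mm: the r=5.5 cylinder contributes a regular 32-gon of circumradius 5.5 (area = (32/2)·5.500²·sin(360°/32) = 94.42 mm²); the r=9.5 cylinder at (11, -1) gives a regular 32-gon of circumradius 9.5 (constant along its height) (area = (32/2)·9.500²·sin(360°/32) = 281.71 mm²); the cube at (0.5, -1.5) (footprint 6×12) is included at this height (area 72.00 mm²); the r=3.5 cylinder at (14.5, 1.5) gives a regular 32-gon of circumradius 3.5 (constant along its height) (area = (32/2)·3.500²·sin(360°/32) = 38.24 mm²); Subtracting the remaining from the first: starting from the r=5.5 cylinder (94.42 mm²), the r=9.5 cylinder at (11, -1) partially overlaps it — only the 25.61 mm² overlap (of its 281.71 mm²) is removed, clipping the outline; the 6×12 cube at (0.5, -1.5) partially overlaps it — only the 10.87 mm² overlap (of its 72.00 mm²) is removed, clipping the outline; the r=3.5 cylinder at (14.5, 1.5) misses the remaining region (no effect) — area = 57.94 mm². Overall, the cross-section is a single solid region. Net area = 57.94 mm².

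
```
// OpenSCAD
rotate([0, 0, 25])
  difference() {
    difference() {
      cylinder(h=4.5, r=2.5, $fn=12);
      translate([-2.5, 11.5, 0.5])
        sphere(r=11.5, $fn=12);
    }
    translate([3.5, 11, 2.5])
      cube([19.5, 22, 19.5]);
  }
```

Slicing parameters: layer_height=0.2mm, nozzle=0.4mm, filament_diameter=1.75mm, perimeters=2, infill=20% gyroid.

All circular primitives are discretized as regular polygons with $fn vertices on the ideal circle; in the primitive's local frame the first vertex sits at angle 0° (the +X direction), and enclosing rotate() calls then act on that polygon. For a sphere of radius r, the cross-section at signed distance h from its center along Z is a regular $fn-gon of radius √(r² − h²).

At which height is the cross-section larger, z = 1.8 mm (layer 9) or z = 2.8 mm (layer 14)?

layer 14 (z = 2.8 mm)

Layer 9 (z = 1.8): the cylinder: section is a regular 12-gon, circumradius r=2.5 (area = (12/2)·2.500²·sin(360°/12) = 18.75 mm²); the sphere at (-2.5, 11.5): section is a regular 12-gon, circumradius = √(r²−h²) = √(11.5²−1.3²) = 11.426 (area = (12/2)·11.426²·sin(360°/12) = 391.68 mm²); After the difference (first − rest): starting from the r=2.5 cylinder (18.75 mm²), the r=11.5 sphere at (-2.5, 11.5) partially overlaps it — only the 5.91 mm² overlap (of its 391.68 mm²) is removed, clipping the outline — area = 12.84 mm²; the cube at (3.5, 11) does not reach this height (z outside [2.5, 22]); After the difference (first − rest): none of the subtracted shapes is present at this height, so the result so far is unchanged — area = 12.84 mm²; (rotated 25° about Z; rotation is an isometry so areas/perimeters/island counts are preserved). So its area = 12.84 mm². Layer 14 (z = 2.8): the r=2.5 cylinder contributes a regular 12-gon of circumradius 2.5 (area = (12/2)·2.500²·sin(360°/12) = 18.75 mm²); the r=11.5 sphere at (-2.5, 11.5) contributes a regular 12-gon of circumradius √(11.5²−2.3²) = 11.268 (area = (12/2)·11.268²·sin(360°/12) = 380.88 mm²); Subtracting the remaining from the first: starting from the r=2.5 cylinder (18.75 mm²), the r=11.5 sphere at (-2.5, 11.5) partially overlaps it — only the 5.20 mm² overlap (of its 380.88 mm²) is removed, clipping the outline — area = 13.55 mm²; the 19.5×22 cube at (3.5, 11) contributes its full rectangle (area 429.00 mm²); After the difference (first − rest): starting from the result so far (13.55 mm²), the 19.5×22 cube at (3.5, 11) misses the remaining region (no effect) — area = 13.55 mm²; (whole slice rotated 25° about Z — lengths, areas and connectivity unchanged). So its area = 13.55 mm². Layer 14 is larger (13.55 vs 12.84 mm²).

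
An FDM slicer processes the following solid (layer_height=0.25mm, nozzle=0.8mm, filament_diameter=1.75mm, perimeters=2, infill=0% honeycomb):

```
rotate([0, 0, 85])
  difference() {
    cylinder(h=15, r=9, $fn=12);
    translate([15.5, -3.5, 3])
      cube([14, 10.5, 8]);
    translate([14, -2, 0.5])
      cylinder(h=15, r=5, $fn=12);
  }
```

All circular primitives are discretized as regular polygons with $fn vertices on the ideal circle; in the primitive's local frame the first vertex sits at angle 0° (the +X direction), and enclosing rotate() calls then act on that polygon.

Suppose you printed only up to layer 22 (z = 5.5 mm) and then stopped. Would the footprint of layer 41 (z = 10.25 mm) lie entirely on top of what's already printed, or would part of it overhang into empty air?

entirely on top

Compare the two slices. At z = 5.5: the r=9 cylinder contributes a regular 12-gon of circumradius 9 (area = (12/2)·9.000²·sin(360°/12) = 243.00 mm²); the cube at (15.5, -3.5) is present — its section is the full 14×10.5 rectangle (area 147.00 mm²); the r=5 cylinder at (14, -2) gives a regular 12-gon of circumradius 5 (constant along its height) (area = (12/2)·5.000²·sin(360°/12) = 75.00 mm²); After the difference (first − rest): starting from the r=9 cylinder (243.00 mm²), the 14×10.5 cube at (15.5, -3.5) misses the remaining region (no effect); the r=5 cylinder at (14, -2) misses the remaining region (no effect) — area = 243.00 mm²; (rotated 85° about Z; rotation is an isometry so areas/perimeters/island counts are preserved). At z = 10.25: the r=9 cylinder contributes a regular 12-gon of circumradius 9 (area = (12/2)·9.000²·sin(360°/12) = 243.00 mm²); the 14×10.5 cube at (15.5, -3.5) contributes its full rectangle (area 147.00 mm²); the cylinder at (14, -2): section is a regular 12-gon, circumradius r=5 (area = (12/2)·5.000²·sin(360°/12) = 75.00 mm²); After the difference (first − rest): starting from the r=9 cylinder (243.00 mm²), the 14×10.5 cube at (15.5, -3.5) misses the remaining region (no effect); the r=5 cylinder at (14, -2) misses the remaining region (no effect) — area = 243.00 mm²; (rotated 85° about Z; rotation is an isometry so areas/perimeters/island counts are preserved). Checking containment: the cross-section at z = 10.25 is a subset of the cross-section at z = 5.5.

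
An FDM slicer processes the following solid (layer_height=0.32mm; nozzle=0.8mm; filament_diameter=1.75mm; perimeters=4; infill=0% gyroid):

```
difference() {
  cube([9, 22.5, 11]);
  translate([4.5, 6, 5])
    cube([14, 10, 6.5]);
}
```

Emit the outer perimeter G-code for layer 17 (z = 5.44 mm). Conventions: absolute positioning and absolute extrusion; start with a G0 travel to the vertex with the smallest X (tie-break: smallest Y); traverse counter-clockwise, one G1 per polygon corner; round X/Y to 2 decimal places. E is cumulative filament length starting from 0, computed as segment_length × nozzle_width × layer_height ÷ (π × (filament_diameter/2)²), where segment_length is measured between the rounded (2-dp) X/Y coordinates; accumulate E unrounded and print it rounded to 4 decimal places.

G0 X0.00 Y0.00 Z5.44
G1 X9.00 Y0.00 E0.9579
G1 X9.00 Y6.00 E1.5965
G1 X4.50 Y6.00 E2.0754
G1 X4.50 Y16.00 E3.1398
G1 X9.00 Y16.00 E3.6187
G1 X9.00 Y22.50 E4.3105
G1 X0.00 Y22.50 E5.2684
G1 X0.00 Y0.00 E7.6631

At z = 5.44 mm: the cube is present — its section is the full 9×22.5 rectangle; the cube at (4.5, 6) is present — its section is the full 14×10 rectangle; After the difference (first − rest): starting from the 9×22.5 cube, the 14×10 cube at (4.5, 6) partially overlaps it — only the 45.00 mm² overlap (of its 140.00 mm²) is removed, clipping the outline — 1 connected region. The outline is a single polygon with 8 vertices. Extrusion per mm of travel: 0.8 × 0.32 / (π × 0.875²) = 0.106432. Accumulating E over each segment gives final E = 7.6631.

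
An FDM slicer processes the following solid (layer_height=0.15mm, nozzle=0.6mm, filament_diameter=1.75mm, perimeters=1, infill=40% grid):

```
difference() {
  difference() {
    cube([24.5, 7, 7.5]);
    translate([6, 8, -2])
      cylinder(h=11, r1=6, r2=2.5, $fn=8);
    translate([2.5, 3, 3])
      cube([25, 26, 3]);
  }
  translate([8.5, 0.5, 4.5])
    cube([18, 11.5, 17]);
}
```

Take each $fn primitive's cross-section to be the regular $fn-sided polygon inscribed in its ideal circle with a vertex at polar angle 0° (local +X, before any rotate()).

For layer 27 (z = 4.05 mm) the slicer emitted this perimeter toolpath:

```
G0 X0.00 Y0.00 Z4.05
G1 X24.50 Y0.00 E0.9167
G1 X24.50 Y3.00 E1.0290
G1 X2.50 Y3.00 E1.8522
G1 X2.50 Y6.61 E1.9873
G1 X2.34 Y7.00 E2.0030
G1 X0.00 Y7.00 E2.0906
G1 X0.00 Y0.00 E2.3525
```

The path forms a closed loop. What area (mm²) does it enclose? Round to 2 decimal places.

Apply the shoelace formula to the sequence of (X, Y) vertices; enclosed area = 83.47 mm².

83.47 mm²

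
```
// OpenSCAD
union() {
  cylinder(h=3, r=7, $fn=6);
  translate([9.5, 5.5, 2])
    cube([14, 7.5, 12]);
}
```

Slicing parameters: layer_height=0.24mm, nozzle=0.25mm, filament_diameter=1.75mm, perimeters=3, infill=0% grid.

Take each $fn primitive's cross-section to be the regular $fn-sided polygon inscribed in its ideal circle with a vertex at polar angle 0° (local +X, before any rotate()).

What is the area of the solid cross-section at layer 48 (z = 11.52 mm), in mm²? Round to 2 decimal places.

At z = 11.52 mm: the cylinder does not reach this height (z outside [0, 3]); the cube at (9.5, 5.5) (footprint 14×7.5) is included at this height (area 105.00 mm²); Combining (union): only the 14×7.5 cube at (9.5, 5.5) is present, so the union is just that shape — area = 105.00 mm². Overall, the cross-section is a single solid region. Net area = 105.00 mm².

105.00 mm²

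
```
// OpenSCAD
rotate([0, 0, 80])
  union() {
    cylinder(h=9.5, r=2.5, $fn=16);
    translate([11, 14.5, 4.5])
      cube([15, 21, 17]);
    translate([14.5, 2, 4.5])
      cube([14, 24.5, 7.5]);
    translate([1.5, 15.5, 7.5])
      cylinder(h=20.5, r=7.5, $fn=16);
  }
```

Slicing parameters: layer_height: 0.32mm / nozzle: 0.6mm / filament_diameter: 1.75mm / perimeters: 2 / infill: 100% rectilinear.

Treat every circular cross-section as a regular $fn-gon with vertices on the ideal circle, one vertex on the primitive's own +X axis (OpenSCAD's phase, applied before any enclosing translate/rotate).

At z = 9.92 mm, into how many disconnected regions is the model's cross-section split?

2

At z = 9.92 mm: the cylinder is not intersected at this z (z outside [0, 9.5]); the 15×21 cube at (11, 14.5) contributes its full rectangle; the cube at (14.5, 2) is present — its section is the full 14×24.5 rectangle; the r=7.5 cylinder at (1.5, 15.5) contributes a regular 16-gon of circumradius 7.5; Merging all regions: the regions partially overlap (shared area 138.00 mm²), so overlapping operands fuse into one piece — 2 connected regions; (rotated 80° about Z; rotation is an isometry so areas/perimeters/island counts are preserved). The result has 2 disconnected regions.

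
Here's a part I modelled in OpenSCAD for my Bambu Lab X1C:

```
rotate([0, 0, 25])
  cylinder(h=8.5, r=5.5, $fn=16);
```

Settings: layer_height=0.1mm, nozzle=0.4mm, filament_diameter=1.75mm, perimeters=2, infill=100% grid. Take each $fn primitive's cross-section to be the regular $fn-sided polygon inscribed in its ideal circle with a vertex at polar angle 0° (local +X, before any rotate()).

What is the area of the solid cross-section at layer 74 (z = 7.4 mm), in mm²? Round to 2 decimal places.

92.61 mm²

At z = 7.4 mm: the cylinder: section is a regular 16-gon, circumradius r=5.5 (area = (16/2)·5.500²·sin(360°/16) = 92.61 mm²); (whole slice rotated 25° about Z — lengths, areas and connectivity unchanged). Overall, the cross-section is a single solid region. Net area = 92.61 mm².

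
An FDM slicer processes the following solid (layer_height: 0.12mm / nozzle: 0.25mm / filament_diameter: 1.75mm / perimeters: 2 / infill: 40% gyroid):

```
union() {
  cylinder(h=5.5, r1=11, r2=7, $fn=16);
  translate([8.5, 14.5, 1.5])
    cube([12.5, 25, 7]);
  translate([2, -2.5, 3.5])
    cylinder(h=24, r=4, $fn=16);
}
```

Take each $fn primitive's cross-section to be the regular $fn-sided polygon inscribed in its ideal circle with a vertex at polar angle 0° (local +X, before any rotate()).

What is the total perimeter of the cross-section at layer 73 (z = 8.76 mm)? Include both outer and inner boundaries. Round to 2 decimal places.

At z = 8.76 mm: the cone does not reach this height (z outside [0, 5.5]); the cube at (8.5, 14.5) is absent (z outside [1.5, 8.5]); the r=4 cylinder at (2, -2.5) contributes a regular 16-gon of circumradius 4 (perimeter = 2·16·4.000·sin(180°/16) = 24.97 mm); Merging all regions: only the r=4 cylinder at (2, -2.5) is present, so the union is just that shape — boundary = 24.97 mm. Overall, the cross-section is a single solid region. Total boundary length (outer) = 24.97 mm.

24.97 mm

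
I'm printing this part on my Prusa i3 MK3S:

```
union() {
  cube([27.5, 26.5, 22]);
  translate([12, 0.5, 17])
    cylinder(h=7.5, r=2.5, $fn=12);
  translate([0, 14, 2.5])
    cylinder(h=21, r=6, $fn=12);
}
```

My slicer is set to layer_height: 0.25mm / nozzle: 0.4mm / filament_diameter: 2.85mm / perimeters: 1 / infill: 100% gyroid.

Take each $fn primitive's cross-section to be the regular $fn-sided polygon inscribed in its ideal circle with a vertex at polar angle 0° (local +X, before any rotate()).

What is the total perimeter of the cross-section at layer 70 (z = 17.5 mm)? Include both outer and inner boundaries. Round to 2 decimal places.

At z = 17.5 mm: the cube (footprint 27.5×26.5) is included at this height (perimeter 108.00 mm); the r=2.5 cylinder at (12, 0.5) contributes a regular 12-gon of circumradius 2.5 (perimeter = 2·12·2.500·sin(180°/12) = 15.53 mm); the r=6 cylinder at (0, 14) gives a regular 12-gon of circumradius 6 (constant along its height) (perimeter = 2·12·6.000·sin(180°/12) = 37.27 mm); Merging all regions: the regions partially overlap (shared area 65.81 mm²), so the edge portions inside another operand are dropped and the merged outline is re-measured after clipping — boundary = 116.63 mm. Overall, the cross-section is a single solid region. Total boundary length (outer) = 116.63 mm.

116.63 mm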